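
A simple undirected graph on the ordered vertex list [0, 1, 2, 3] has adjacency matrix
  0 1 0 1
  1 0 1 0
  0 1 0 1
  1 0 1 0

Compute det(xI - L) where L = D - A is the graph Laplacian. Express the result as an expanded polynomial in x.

Each diagonal entry of L is the vertex degree and each off-diagonal entry is -1 where an edge is present, 0 otherwise; in the order [0, 1, 2, 3] the diagonal is [2, 2, 2, 2]. L has integer entries, so p(x) = det(xI - L) has integer coefficients. Expanding the determinant yields x^4 - 8x^3 + 20x^2 - 16x. The constant term is 0 because L is singular (the all-ones vector lies in its kernel). By the matrix-tree theorem the graph has (1/4) * product of the nonzero eigenvalues = 4 spanning trees. There is one zero in the spectrum, matching the 1 component.

x^4 - 8x^3 + 20x^2 - 16x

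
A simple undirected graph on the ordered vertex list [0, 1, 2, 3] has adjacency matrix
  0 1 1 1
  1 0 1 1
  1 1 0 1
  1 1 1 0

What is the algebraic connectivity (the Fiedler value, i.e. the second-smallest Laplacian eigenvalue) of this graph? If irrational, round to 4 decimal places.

Reading degrees in the order [0, 1, 2, 3] gives [3, 3, 3, 3]; set D = diag(3, 3, 3, 3) and form L = D - A. The sorted Laplacian eigenvalues are [0, 4, 4, 4]; the algebraic connectivity is the second entry, 4. The eigenvalues sum to 12, which equals trace(L) = 2|E|.

4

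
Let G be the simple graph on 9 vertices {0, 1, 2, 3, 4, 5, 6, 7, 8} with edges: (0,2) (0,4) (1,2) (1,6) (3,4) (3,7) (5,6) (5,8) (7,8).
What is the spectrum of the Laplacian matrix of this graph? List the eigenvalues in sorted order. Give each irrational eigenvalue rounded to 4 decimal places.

With the vertex order [0, 1, 2, 3, 4, 5, 6, 7, 8], the degrees are [2, 2, 2, 2, 2, 2, 2, 2, 2], giving D = diag(2, 2, 2, 2, 2, 2, 2, 2, 2) and L = D - A. L is symmetric positive semidefinite, so every eigenvalue is real and nonnegative. The largest eigenvalue, 3.8794, is at most the vertex count 9. The eigenvalues sum to 18, which equals trace(L) = 2|E|.

[0, 0.4679, 0.4679, 1.6527, 1.6527, 3, 3, 3.8794, 3.8794]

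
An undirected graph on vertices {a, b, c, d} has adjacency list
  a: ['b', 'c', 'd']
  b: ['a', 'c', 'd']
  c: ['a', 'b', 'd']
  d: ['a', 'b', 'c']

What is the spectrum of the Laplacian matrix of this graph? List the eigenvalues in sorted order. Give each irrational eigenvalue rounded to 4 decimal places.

Each diagonal entry of L is the vertex degree and each off-diagonal entry is -1 where an edge is present, 0 otherwise; in the order [a, b, c, d] the diagonal is [3, 3, 3, 3]. Since every row of L sums to 0, the all-ones vector is in the kernel and 0 is an eigenvalue. The largest eigenvalue, 4, is at most the vertex count 4.

[0, 4, 4, 4]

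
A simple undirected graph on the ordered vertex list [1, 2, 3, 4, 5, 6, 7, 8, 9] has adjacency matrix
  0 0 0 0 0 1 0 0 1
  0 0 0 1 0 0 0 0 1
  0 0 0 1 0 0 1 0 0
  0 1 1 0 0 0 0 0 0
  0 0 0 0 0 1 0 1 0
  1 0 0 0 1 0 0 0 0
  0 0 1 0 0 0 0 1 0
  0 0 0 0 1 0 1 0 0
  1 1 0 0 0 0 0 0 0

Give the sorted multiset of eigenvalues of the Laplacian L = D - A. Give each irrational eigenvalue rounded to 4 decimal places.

Reading degrees in the order [1, 2, 3, 4, 5, 6, 7, 8, 9] gives [2, 2, 2, 2, 2, 2, 2, 2, 2]; set D = diag(2, 2, 2, 2, 2, 2, 2, 2, 2) and form L = D - A. L is symmetric positive semidefinite, so every eigenvalue is real and nonnegative. The single zero eigenvalue shows the graph is connected. The eigenvalues sum to 18, which equals trace(L) = 2|E|.

[0, 0.4679, 0.4679, 1.6527, 1.6527, 3, 3, 3.8794, 3.8794]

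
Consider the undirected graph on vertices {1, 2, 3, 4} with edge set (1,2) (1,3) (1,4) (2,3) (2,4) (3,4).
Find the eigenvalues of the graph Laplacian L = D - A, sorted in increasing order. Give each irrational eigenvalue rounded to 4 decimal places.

[0, 4, 4, 4]

Each diagonal entry of L is the vertex degree and each off-diagonal entry is -1 where an edge is present, 0 otherwise; in the order [1, 2, 3, 4] the diagonal is [3, 3, 3, 3]. The multiplicity of 0 as a Laplacian eigenvalue equals the number of connected components. There is one zero in the spectrum, matching the 1 component. The largest eigenvalue, 4, is at most the vertex count 4.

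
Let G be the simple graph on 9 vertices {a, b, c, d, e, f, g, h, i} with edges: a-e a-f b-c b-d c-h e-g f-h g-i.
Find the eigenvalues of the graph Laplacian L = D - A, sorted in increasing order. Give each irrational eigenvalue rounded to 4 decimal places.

[0, 0.1206, 0.4679, 1, 1.6527, 2.3473, 3, 3.5321, 3.8794]

Reading degrees in the order [a, b, c, d, e, f, g, h, i] gives [2, 2, 2, 1, 2, 2, 2, 2, 1]; set D = diag(2, 2, 2, 1, 2, 2, 2, 2, 1) and form L = D - A. Diagonalising L (or applying a numerical eigensolver to the 9x9 matrix) gives the spectrum above. The single zero eigenvalue shows the graph is connected. The largest eigenvalue, 3.8794, is at most the vertex count 9.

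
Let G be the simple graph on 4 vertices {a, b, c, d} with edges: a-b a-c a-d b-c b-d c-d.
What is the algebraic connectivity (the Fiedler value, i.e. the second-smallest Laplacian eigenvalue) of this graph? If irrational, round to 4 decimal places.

4

With the vertex order [a, b, c, d], the degrees are [3, 3, 3, 3], giving D = diag(3, 3, 3, 3) and L = D - A. Computing the eigenvalues of L and sorting gives [0, 4, 4, 4]. The Fiedler value lambda_2 = 4 is strictly positive, so the graph is connected. By the matrix-tree theorem the graph has (1/4) * product of the nonzero eigenvalues = 16 spanning trees. There is one zero in the spectrum, matching the 1 component.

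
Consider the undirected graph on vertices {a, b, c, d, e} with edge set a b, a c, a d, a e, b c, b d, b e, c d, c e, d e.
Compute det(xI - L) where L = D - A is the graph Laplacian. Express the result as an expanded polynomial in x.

x^5 - 20x^4 + 150x^3 - 500x^2 + 625x

Reading degrees in the order [a, b, c, d, e] gives [4, 4, 4, 4, 4]; set D = diag(4, 4, 4, 4, 4) and form L = D - A. The eigenvalues of L are [0, 5, 5, 5, 5]; the characteristic polynomial is the product of (x - lambda_i), which multiplies out to x^5 - 20x^4 + 150x^3 - 500x^2 + 625x. Since p(0) = det(-L) = 0, x divides p(x). By the matrix-tree theorem the graph has (1/5) * product of the nonzero eigenvalues = 125 spanning trees.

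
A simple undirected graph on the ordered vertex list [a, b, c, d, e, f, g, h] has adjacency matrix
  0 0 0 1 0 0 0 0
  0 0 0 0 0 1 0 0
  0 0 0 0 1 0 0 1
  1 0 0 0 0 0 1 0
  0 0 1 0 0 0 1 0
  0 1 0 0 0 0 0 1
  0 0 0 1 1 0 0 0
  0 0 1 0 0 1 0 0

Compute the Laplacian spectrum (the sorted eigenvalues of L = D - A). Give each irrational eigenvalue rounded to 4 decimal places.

Reading degrees in the order [a, b, c, d, e, f, g, h] gives [1, 1, 2, 2, 2, 2, 2, 2]; set D = diag(1, 1, 2, 2, 2, 2, 2, 2) and form L = D - A. L is symmetric positive semidefinite, so every eigenvalue is real and nonnegative. The single zero eigenvalue shows the graph is connected. The eigenvalues sum to 14, which equals trace(L) = 2|E|.

[0, 0.1522, 0.5858, 1.2346, 2, 2.7654, 3.4142, 3.8478]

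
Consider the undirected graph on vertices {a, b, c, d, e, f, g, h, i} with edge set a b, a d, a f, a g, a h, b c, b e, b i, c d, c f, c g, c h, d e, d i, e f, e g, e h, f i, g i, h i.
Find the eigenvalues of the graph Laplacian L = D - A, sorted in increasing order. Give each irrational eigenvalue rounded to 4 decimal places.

Each diagonal entry of L is the vertex degree and each off-diagonal entry is -1 where an edge is present, 0 otherwise; in the order [a, b, c, d, e, f, g, h, i] the diagonal is [5, 4, 5, 4, 5, 4, 4, 4, 5]. L is symmetric positive semidefinite, so every eigenvalue is real and nonnegative. The single zero eigenvalue shows the graph is connected. The largest eigenvalue, 9, is at most the vertex count 9.

[0, 4, 4, 4, 4, 5, 5, 5, 9]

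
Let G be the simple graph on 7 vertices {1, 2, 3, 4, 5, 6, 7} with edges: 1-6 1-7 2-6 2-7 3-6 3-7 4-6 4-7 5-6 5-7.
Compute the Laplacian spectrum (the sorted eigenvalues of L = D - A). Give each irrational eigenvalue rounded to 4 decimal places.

[0, 2, 2, 2, 2, 5, 7]

With the vertex order [1, 2, 3, 4, 5, 6, 7], the degrees are [2, 2, 2, 2, 2, 5, 5], giving D = diag(2, 2, 2, 2, 2, 5, 5) and L = D - A. The multiplicity of 0 as a Laplacian eigenvalue equals the number of connected components. The eigenvalues sum to 20, which equals trace(L) = 2|E|.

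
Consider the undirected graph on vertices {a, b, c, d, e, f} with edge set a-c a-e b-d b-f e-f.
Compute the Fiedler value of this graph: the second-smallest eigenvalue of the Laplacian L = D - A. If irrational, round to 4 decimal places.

0.2679

With the vertex order [a, b, c, d, e, f], the degrees are [2, 2, 1, 1, 2, 2], giving D = diag(2, 2, 1, 1, 2, 2) and L = D - A. The smallest Laplacian eigenvalue is always 0. The next one, lambda_2 = 0.2679, measures how hard the graph is to disconnect: larger values mean better connectivity. There is one zero in the spectrum, matching the 1 component.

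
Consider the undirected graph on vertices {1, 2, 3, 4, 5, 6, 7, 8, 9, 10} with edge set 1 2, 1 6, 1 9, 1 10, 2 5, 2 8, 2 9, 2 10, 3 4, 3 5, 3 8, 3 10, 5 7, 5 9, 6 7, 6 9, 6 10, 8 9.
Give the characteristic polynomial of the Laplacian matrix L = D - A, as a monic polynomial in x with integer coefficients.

Each diagonal entry of L is the vertex degree and each off-diagonal entry is -1 where an edge is present, 0 otherwise; in the order [1, 2, 3, 4, 5, 6, 7, 8, 9, 10] the diagonal is [4, 5, 4, 1, 4, 4, 2, 3, 5, 4]. L has integer entries, so p(x) = det(xI - L) has integer coefficients. Expanding the determinant yields x^10 - 36x^9 + 558x^8 - 4870x^7 + 26257x^6 - 90176x^5 + 195776x^4 - 256366x^3 + 180897x^2 - 51100x. The constant term is 0 because L is singular (the all-ones vector lies in its kernel).

x^10 - 36x^9 + 558x^8 - 4870x^7 + 26257x^6 - 90176x^5 + 195776x^4 - 256366x^3 + 180897x^2 - 51100x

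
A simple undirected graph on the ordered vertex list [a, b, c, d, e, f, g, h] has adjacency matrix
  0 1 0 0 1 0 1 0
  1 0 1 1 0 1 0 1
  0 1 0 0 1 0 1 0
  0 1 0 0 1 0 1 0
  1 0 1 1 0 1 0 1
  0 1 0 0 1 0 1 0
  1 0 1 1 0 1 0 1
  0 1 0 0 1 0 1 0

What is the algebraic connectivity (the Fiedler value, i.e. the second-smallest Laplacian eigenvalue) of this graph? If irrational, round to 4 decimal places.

3

Reading degrees in the order [a, b, c, d, e, f, g, h] gives [3, 5, 3, 3, 5, 3, 5, 3]; set D = diag(3, 5, 3, 3, 5, 3, 5, 3) and form L = D - A. The sorted Laplacian eigenvalues are [0, 3, 3, 3, 3, 5, 5, 8]; the algebraic connectivity is the second entry, 3. There is one zero in the spectrum, matching the 1 component.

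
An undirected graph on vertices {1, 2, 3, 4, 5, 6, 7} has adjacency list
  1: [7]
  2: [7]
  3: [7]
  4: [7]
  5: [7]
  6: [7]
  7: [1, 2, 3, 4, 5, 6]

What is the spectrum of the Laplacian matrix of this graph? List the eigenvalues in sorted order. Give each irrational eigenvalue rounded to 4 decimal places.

[0, 1, 1, 1, 1, 1, 7]

Each diagonal entry of L is the vertex degree and each off-diagonal entry is -1 where an edge is present, 0 otherwise; in the order [1, 2, 3, 4, 5, 6, 7] the diagonal is [1, 1, 1, 1, 1, 1, 6]. The multiplicity of 0 as a Laplacian eigenvalue equals the number of connected components. There is one zero in the spectrum, matching the 1 component.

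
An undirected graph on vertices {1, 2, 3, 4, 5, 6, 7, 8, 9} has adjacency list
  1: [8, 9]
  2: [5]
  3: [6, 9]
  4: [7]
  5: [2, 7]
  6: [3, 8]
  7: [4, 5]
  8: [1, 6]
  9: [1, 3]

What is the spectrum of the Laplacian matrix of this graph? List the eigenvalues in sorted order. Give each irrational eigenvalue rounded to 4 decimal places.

[0, 0, 0.5858, 1.3820, 1.3820, 2, 3.4142, 3.6180, 3.6180]

With the vertex order [1, 2, 3, 4, 5, 6, 7, 8, 9], the degrees are [2, 1, 2, 1, 2, 2, 2, 2, 2], giving D = diag(2, 1, 2, 1, 2, 2, 2, 2, 2) and L = D - A. Since every row of L sums to 0, the all-ones vector is in the kernel and 0 is an eigenvalue. The 2 zero eigenvalues correspond to the 2 connected components.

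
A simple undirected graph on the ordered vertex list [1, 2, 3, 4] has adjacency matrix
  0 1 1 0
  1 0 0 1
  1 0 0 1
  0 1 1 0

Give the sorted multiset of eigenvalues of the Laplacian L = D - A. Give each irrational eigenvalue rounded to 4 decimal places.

[0, 2, 2, 4]

With the vertex order [1, 2, 3, 4], the degrees are [2, 2, 2, 2], giving D = diag(2, 2, 2, 2) and L = D - A. L is symmetric positive semidefinite, so every eigenvalue is real and nonnegative. There is one zero in the spectrum, matching the 1 component.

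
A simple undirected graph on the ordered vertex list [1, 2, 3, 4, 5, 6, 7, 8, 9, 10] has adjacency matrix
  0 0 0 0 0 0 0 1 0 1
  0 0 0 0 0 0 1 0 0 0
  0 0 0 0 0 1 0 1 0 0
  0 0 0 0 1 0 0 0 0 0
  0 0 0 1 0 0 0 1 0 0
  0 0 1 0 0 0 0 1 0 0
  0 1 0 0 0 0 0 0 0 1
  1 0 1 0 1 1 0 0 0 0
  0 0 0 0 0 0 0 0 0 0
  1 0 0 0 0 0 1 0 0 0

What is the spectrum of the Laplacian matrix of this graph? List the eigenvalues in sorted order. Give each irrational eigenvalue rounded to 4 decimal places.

[0, 0, 0.1774, 0.5242, 1, 2.1609, 2.4961, 3, 3.4670, 5.1743]

With the vertex order [1, 2, 3, 4, 5, 6, 7, 8, 9, 10], the degrees are [2, 1, 2, 1, 2, 2, 2, 4, 0, 2], giving D = diag(2, 1, 2, 1, 2, 2, 2, 4, 0, 2) and L = D - A. L is symmetric positive semidefinite, so every eigenvalue is real and nonnegative. The 2 zero eigenvalues correspond to the 2 connected components. The largest eigenvalue, 5.1743, is at most the vertex count 10. There are 2 zeros in the spectrum, matching the 2 components.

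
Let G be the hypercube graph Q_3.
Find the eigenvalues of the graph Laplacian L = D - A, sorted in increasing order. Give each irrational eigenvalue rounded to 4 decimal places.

[0, 2, 2, 2, 4, 4, 4, 6]

The graph has 8 vertices and degree multiset [3, 3, 3, 3, 3, 3, 3, 3]; D is the diagonal matrix of degrees and L = D - A. Diagonalising L (or applying a numerical eigensolver to the 8x8 matrix) gives the spectrum above. The single zero eigenvalue shows the graph is connected.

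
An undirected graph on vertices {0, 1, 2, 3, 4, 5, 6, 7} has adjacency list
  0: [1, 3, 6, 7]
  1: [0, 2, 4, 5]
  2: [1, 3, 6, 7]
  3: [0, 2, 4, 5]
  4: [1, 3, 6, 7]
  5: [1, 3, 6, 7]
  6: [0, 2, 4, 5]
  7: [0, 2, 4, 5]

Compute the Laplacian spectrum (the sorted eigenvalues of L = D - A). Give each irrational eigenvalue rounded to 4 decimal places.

Each diagonal entry of L is the vertex degree and each off-diagonal entry is -1 where an edge is present, 0 otherwise; in the order [0, 1, 2, 3, 4, 5, 6, 7] the diagonal is [4, 4, 4, 4, 4, 4, 4, 4]. Since every row of L sums to 0, the all-ones vector is in the kernel and 0 is an eigenvalue. The single zero eigenvalue shows the graph is connected. The largest eigenvalue, 8, is at most the vertex count 8.

[0, 4, 4, 4, 4, 4, 4, 8]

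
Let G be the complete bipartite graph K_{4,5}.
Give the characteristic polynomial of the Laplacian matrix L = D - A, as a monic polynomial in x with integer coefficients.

The graph has 9 vertices and degree multiset [5, 5, 5, 5, 4, 4, 4, 4, 4]; D is the diagonal matrix of degrees and L = D - A. L has integer entries, so p(x) = det(xI - L) has integer coefficients. Expanding the determinant yields x^9 - 40x^8 + 690x^7 - 6720x^6 + 40485x^5 - 154704x^4 + 366560x^3 - 492800x^2 + 288000x. The coefficient of x^8 equals -trace(L) = -40, matching the sum of degrees. There is one zero in the spectrum, matching the 1 component.

x^9 - 40x^8 + 690x^7 - 6720x^6 + 40485x^5 - 154704x^4 + 366560x^3 - 492800x^2 + 288000x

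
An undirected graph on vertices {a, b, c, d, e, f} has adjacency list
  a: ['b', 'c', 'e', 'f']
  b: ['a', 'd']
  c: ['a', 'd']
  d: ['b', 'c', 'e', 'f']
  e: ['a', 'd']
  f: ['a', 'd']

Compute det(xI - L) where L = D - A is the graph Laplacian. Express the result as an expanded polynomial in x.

x^6 - 16x^5 + 96x^4 - 272x^3 + 368x^2 - 192x

With the vertex order [a, b, c, d, e, f], the degrees are [4, 2, 2, 4, 2, 2], giving D = diag(4, 2, 2, 4, 2, 2) and L = D - A. L has integer entries, so p(x) = det(xI - L) has integer coefficients. Expanding the determinant yields x^6 - 16x^5 + 96x^4 - 272x^3 + 368x^2 - 192x. Since p(0) = det(-L) = 0, x divides p(x). By the matrix-tree theorem the graph has (1/6) * product of the nonzero eigenvalues = 32 spanning trees.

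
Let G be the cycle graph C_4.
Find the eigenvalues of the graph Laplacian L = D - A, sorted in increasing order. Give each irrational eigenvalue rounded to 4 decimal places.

[0, 2, 2, 4]

The graph has 4 vertices and degree multiset [2, 2, 2, 2]; D is the diagonal matrix of degrees and L = D - A. The multiplicity of 0 as a Laplacian eigenvalue equals the number of connected components. There is one zero in the spectrum, matching the 1 component. The eigenvalues sum to 8, which equals trace(L) = 2|E|.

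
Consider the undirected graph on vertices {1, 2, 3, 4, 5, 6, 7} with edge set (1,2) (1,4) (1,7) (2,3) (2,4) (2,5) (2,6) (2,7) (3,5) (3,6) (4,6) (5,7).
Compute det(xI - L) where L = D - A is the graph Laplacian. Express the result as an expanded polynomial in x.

x^7 - 24x^6 + 231x^5 - 1140x^4 + 3036x^3 - 4128x^2 + 2240x

Each diagonal entry of L is the vertex degree and each off-diagonal entry is -1 where an edge is present, 0 otherwise; in the order [1, 2, 3, 4, 5, 6, 7] the diagonal is [3, 6, 3, 3, 3, 3, 3]. Computing det(xI - L) by cofactor expansion (or equivalently via sum-over-permutations) gives x^7 - 24x^6 + 231x^5 - 1140x^4 + 3036x^3 - 4128x^2 + 2240x. Since p(0) = det(-L) = 0, x divides p(x).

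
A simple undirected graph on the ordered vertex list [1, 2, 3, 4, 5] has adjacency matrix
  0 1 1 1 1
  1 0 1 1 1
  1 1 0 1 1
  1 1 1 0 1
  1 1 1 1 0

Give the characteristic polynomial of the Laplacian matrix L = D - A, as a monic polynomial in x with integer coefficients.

x^5 - 20x^4 + 150x^3 - 500x^2 + 625x

With the vertex order [1, 2, 3, 4, 5], the degrees are [4, 4, 4, 4, 4], giving D = diag(4, 4, 4, 4, 4) and L = D - A. The eigenvalues of L are [0, 5, 5, 5, 5]; the characteristic polynomial is the product of (x - lambda_i), which multiplies out to x^5 - 20x^4 + 150x^3 - 500x^2 + 625x. Since p(0) = det(-L) = 0, x divides p(x). The eigenvalues sum to 20, which equals trace(L) = 2|E|.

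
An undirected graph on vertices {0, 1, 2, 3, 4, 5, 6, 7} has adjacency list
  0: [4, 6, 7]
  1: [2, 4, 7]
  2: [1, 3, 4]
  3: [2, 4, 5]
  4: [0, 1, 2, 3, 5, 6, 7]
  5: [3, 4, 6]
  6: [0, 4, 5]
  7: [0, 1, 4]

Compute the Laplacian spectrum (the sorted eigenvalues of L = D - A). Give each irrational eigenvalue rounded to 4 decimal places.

[0, 1.7530, 1.7530, 3.4450, 3.4450, 4.8019, 4.8019, 8]

Reading degrees in the order [0, 1, 2, 3, 4, 5, 6, 7] gives [3, 3, 3, 3, 7, 3, 3, 3]; set D = diag(3, 3, 3, 3, 7, 3, 3, 3) and form L = D - A. The multiplicity of 0 as a Laplacian eigenvalue equals the number of connected components. The single zero eigenvalue shows the graph is connected.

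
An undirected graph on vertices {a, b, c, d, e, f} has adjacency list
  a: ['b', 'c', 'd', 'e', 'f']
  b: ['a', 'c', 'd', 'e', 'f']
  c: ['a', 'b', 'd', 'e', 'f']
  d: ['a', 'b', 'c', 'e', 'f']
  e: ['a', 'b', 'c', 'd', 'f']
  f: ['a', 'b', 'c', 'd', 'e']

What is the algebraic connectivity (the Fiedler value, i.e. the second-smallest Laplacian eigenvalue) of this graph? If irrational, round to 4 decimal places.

Each diagonal entry of L is the vertex degree and each off-diagonal entry is -1 where an edge is present, 0 otherwise; in the order [a, b, c, d, e, f] the diagonal is [5, 5, 5, 5, 5, 5]. The sorted Laplacian eigenvalues are [0, 6, 6, 6, 6, 6]; the algebraic connectivity is the second entry, 6. The largest eigenvalue, 6, is at most the vertex count 6.

6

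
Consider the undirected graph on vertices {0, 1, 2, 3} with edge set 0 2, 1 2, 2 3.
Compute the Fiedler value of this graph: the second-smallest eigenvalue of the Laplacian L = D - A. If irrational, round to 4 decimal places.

1

Reading degrees in the order [0, 1, 2, 3] gives [1, 1, 3, 1]; set D = diag(1, 1, 3, 1) and form L = D - A. The smallest Laplacian eigenvalue is always 0. The next one, lambda_2 = 1, measures how hard the graph is to disconnect: larger values mean better connectivity. The eigenvalues sum to 6, which equals trace(L) = 2|E|.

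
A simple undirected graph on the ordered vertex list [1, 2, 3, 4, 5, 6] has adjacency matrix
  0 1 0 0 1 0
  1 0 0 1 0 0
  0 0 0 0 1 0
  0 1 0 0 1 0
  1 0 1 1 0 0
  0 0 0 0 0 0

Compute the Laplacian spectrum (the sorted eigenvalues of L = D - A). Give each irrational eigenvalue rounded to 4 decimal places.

Each diagonal entry of L is the vertex degree and each off-diagonal entry is -1 where an edge is present, 0 otherwise; in the order [1, 2, 3, 4, 5, 6] the diagonal is [2, 2, 1, 2, 3, 0]. The multiplicity of 0 as a Laplacian eigenvalue equals the number of connected components. The 2 zero eigenvalues correspond to the 2 connected components. There are 2 zeros in the spectrum, matching the 2 components.

[0, 0, 0.8299, 2, 2.6889, 4.4812]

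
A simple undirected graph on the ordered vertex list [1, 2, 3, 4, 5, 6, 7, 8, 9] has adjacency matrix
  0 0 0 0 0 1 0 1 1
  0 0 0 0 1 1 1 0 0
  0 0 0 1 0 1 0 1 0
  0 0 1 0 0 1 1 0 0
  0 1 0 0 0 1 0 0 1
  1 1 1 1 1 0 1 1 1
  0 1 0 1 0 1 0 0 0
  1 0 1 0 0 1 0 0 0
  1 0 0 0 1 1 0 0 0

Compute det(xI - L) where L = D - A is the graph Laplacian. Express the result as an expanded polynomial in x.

x^9 - 32x^8 + 428x^7 - 3136x^6 + 13786x^5 - 37232x^4 + 60276x^3 - 53424x^2 + 19845x

Each diagonal entry of L is the vertex degree and each off-diagonal entry is -1 where an edge is present, 0 otherwise; in the order [1, 2, 3, 4, 5, 6, 7, 8, 9] the diagonal is [3, 3, 3, 3, 3, 8, 3, 3, 3]. Computing det(xI - L) by cofactor expansion (or equivalently via sum-over-permutations) gives x^9 - 32x^8 + 428x^7 - 3136x^6 + 13786x^5 - 37232x^4 + 60276x^3 - 53424x^2 + 19845x. The constant term is 0 because L is singular (the all-ones vector lies in its kernel). The eigenvalues sum to 32, which equals trace(L) = 2|E|. The largest eigenvalue, 9, is at most the vertex count 9.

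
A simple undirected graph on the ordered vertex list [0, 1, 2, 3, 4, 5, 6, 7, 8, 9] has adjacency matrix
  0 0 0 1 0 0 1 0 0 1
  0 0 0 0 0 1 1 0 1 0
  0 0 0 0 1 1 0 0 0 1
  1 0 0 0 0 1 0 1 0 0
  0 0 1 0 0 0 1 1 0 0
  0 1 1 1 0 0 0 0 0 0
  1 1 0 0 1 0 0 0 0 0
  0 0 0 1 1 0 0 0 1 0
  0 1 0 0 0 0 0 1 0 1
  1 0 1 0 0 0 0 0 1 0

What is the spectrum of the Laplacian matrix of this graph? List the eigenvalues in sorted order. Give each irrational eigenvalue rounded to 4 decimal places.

Each diagonal entry of L is the vertex degree and each off-diagonal entry is -1 where an edge is present, 0 otherwise; in the order [0, 1, 2, 3, 4, 5, 6, 7, 8, 9] the diagonal is [3, 3, 3, 3, 3, 3, 3, 3, 3, 3]. Diagonalising L (or applying a numerical eigensolver to the 10x10 matrix) gives the spectrum above. The single zero eigenvalue shows the graph is connected. The largest eigenvalue, 5, is at most the vertex count 10.

[0, 2, 2, 2, 2, 2, 5, 5, 5, 5]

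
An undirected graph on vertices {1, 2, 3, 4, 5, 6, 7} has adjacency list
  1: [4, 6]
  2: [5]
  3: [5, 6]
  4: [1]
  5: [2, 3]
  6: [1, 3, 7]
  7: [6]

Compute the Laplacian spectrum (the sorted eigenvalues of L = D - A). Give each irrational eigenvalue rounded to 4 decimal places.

[0, 0.2603, 0.6262, 1.4055, 2.2742, 3.0996, 4.3342]

Reading degrees in the order [1, 2, 3, 4, 5, 6, 7] gives [2, 1, 2, 1, 2, 3, 1]; set D = diag(2, 1, 2, 1, 2, 3, 1) and form L = D - A. Since every row of L sums to 0, the all-ones vector is in the kernel and 0 is an eigenvalue.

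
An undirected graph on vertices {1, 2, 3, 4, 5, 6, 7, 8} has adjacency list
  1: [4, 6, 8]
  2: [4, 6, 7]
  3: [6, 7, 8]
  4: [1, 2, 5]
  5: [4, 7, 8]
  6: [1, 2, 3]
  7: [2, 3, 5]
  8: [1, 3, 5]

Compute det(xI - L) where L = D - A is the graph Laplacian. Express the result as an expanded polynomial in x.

Each diagonal entry of L is the vertex degree and each off-diagonal entry is -1 where an edge is present, 0 otherwise; in the order [1, 2, 3, 4, 5, 6, 7, 8] the diagonal is [3, 3, 3, 3, 3, 3, 3, 3]. The eigenvalues of L are [0, 2, 2, 2, 4, 4, 4, 6]; the characteristic polynomial is the product of (x - lambda_i), which multiplies out to x^8 - 24x^7 + 240x^6 - 1296x^5 + 4080x^4 - 7488x^3 + 7424x^2 - 3072x. The coefficient of x^7 equals -trace(L) = -24, matching the sum of degrees.

x^8 - 24x^7 + 240x^6 - 1296x^5 + 4080x^4 - 7488x^3 + 7424x^2 - 3072x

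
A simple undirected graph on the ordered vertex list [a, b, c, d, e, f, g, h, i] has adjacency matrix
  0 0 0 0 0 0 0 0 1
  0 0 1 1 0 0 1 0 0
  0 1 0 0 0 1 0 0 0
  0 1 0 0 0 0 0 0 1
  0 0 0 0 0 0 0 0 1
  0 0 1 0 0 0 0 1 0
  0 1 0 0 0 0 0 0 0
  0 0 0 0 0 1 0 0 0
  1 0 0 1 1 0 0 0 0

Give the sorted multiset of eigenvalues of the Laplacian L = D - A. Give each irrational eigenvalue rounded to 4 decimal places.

[0, 0.1658, 0.4679, 1, 1.3434, 1.6527, 3, 3.8794, 4.4909]

With the vertex order [a, b, c, d, e, f, g, h, i], the degrees are [1, 3, 2, 2, 1, 2, 1, 1, 3], giving D = diag(1, 3, 2, 2, 1, 2, 1, 1, 3) and L = D - A. Since every row of L sums to 0, the all-ones vector is in the kernel and 0 is an eigenvalue.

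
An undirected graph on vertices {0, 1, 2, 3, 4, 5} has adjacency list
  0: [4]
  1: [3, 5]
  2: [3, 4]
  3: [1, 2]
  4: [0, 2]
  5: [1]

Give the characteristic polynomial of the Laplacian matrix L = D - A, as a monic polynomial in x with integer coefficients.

Each diagonal entry of L is the vertex degree and each off-diagonal entry is -1 where an edge is present, 0 otherwise; in the order [0, 1, 2, 3, 4, 5] the diagonal is [1, 2, 2, 2, 2, 1]. L has integer entries, so p(x) = det(xI - L) has integer coefficients. Expanding the determinant yields x^6 - 10x^5 + 36x^4 - 56x^3 + 35x^2 - 6x. The constant term is 0 because L is singular (the all-ones vector lies in its kernel).

x^6 - 10x^5 + 36x^4 - 56x^3 + 35x^2 - 6x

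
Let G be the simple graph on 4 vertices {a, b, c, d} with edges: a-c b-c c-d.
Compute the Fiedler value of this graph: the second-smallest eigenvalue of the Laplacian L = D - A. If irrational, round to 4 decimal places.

Each diagonal entry of L is the vertex degree and each off-diagonal entry is -1 where an edge is present, 0 otherwise; in the order [a, b, c, d] the diagonal is [1, 1, 3, 1]. The sorted Laplacian eigenvalues are [0, 1, 1, 4]; the algebraic connectivity is the second entry, 1.

1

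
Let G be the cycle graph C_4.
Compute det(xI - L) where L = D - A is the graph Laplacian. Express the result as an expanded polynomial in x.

The graph has 4 vertices and degree multiset [2, 2, 2, 2]; D is the diagonal matrix of degrees and L = D - A. L has integer entries, so p(x) = det(xI - L) has integer coefficients. Expanding the determinant yields x^4 - 8x^3 + 20x^2 - 16x. The coefficient of x^3 equals -trace(L) = -8, matching the sum of degrees. The eigenvalues sum to 8, which equals trace(L) = 2|E|.

x^4 - 8x^3 + 20x^2 - 16x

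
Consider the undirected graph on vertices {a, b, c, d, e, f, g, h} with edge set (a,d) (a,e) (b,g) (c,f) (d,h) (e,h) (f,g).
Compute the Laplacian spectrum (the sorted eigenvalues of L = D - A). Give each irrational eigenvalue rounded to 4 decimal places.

[0, 0, 0.5858, 2, 2, 2, 3.4142, 4]

Each diagonal entry of L is the vertex degree and each off-diagonal entry is -1 where an edge is present, 0 otherwise; in the order [a, b, c, d, e, f, g, h] the diagonal is [2, 1, 1, 2, 2, 2, 2, 2]. Diagonalising L (or applying a numerical eigensolver to the 8x8 matrix) gives the spectrum above. The 2 zero eigenvalues correspond to the 2 connected components. The eigenvalues sum to 14, which equals trace(L) = 2|E|.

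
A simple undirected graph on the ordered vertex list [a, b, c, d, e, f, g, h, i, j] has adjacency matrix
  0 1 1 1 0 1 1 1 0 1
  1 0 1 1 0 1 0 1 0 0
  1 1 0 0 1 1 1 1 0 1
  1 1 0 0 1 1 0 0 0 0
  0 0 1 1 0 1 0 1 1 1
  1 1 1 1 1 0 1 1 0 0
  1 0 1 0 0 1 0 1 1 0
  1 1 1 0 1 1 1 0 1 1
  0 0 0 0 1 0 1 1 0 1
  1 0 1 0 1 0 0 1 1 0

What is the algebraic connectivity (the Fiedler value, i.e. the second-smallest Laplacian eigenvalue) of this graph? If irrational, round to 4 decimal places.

Reading degrees in the order [a, b, c, d, e, f, g, h, i, j] gives [7, 5, 7, 4, 6, 7, 5, 8, 4, 5]; set D = diag(7, 5, 7, 4, 6, 7, 5, 8, 4, 5) and form L = D - A. The sorted Laplacian eigenvalues are [0, 2.9121, 4.3338, 4.8365, 5.5824, 6.2766, 7.9641, 8.3287, 8.5816, 9.1842]; the algebraic connectivity is the second entry, 2.9121. By the matrix-tree theorem the graph has (1/10) * product of the nonzero eigenvalues = 1118093 spanning trees.

2.9121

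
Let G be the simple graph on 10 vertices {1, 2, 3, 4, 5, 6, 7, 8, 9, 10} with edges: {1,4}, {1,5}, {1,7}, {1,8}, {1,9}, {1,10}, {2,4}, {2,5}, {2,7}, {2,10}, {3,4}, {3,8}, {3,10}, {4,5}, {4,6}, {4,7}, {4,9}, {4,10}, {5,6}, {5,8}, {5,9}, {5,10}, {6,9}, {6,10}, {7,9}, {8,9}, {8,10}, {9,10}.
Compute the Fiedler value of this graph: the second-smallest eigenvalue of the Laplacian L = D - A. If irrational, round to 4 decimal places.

2.6438

Reading degrees in the order [1, 2, 3, 4, 5, 6, 7, 8, 9, 10] gives [6, 4, 3, 8, 7, 4, 4, 5, 7, 8]; set D = diag(6, 4, 3, 8, 7, 4, 4, 5, 7, 8) and form L = D - A. The smallest Laplacian eigenvalue is always 0. The next one, lambda_2 = 2.6438, measures how hard the graph is to disconnect: larger values mean better connectivity.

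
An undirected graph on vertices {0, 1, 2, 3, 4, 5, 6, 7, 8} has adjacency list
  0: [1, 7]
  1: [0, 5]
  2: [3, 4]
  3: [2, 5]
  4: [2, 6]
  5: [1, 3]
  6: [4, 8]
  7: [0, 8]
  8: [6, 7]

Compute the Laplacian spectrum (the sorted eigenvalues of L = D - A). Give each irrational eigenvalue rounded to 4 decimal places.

With the vertex order [0, 1, 2, 3, 4, 5, 6, 7, 8], the degrees are [2, 2, 2, 2, 2, 2, 2, 2, 2], giving D = diag(2, 2, 2, 2, 2, 2, 2, 2, 2) and L = D - A. Diagonalising L (or applying a numerical eigensolver to the 9x9 matrix) gives the spectrum above. There is one zero in the spectrum, matching the 1 component.

[0, 0.4679, 0.4679, 1.6527, 1.6527, 3, 3, 3.8794, 3.8794]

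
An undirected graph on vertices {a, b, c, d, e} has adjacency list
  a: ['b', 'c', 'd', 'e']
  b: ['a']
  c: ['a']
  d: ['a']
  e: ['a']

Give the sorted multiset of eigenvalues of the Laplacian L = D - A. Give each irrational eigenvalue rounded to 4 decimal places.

Each diagonal entry of L is the vertex degree and each off-diagonal entry is -1 where an edge is present, 0 otherwise; in the order [a, b, c, d, e] the diagonal is [4, 1, 1, 1, 1]. Diagonalising L (or applying a numerical eigensolver to the 5x5 matrix) gives the spectrum above. The eigenvalues sum to 8, which equals trace(L) = 2|E|.

[0, 1, 1, 1, 5]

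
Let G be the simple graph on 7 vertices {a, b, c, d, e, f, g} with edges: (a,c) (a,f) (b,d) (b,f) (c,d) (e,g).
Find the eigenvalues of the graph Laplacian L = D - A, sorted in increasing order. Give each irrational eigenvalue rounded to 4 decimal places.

[0, 0, 1.3820, 1.3820, 2, 3.6180, 3.6180]

With the vertex order [a, b, c, d, e, f, g], the degrees are [2, 2, 2, 2, 1, 2, 1], giving D = diag(2, 2, 2, 2, 1, 2, 1) and L = D - A. L is symmetric positive semidefinite, so every eigenvalue is real and nonnegative. The 2 zero eigenvalues correspond to the 2 connected components. There are 2 zeros in the spectrum, matching the 2 components.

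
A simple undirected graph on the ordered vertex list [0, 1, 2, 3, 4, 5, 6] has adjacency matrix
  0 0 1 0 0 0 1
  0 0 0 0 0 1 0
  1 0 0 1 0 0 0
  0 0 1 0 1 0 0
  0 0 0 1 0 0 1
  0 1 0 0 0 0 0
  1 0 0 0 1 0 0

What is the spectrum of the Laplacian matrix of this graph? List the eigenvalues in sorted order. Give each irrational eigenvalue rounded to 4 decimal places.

Each diagonal entry of L is the vertex degree and each off-diagonal entry is -1 where an edge is present, 0 otherwise; in the order [0, 1, 2, 3, 4, 5, 6] the diagonal is [2, 1, 2, 2, 2, 1, 2]. Since every row of L sums to 0, the all-ones vector is in the kernel and 0 is an eigenvalue. The 2 zero eigenvalues correspond to the 2 connected components. The largest eigenvalue, 3.6180, is at most the vertex count 7. The eigenvalues sum to 12, which equals trace(L) = 2|E|.

[0, 0, 1.3820, 1.3820, 2, 3.6180, 3.6180]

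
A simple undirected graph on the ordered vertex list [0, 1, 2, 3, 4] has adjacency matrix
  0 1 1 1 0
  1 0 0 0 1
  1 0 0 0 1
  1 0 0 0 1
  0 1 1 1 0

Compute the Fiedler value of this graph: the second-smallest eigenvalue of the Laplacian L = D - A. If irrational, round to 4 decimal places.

Each diagonal entry of L is the vertex degree and each off-diagonal entry is -1 where an edge is present, 0 otherwise; in the order [0, 1, 2, 3, 4] the diagonal is [3, 2, 2, 2, 3]. The smallest Laplacian eigenvalue is always 0. The next one, lambda_2 = 2, measures how hard the graph is to disconnect: larger values mean better connectivity. The eigenvalues sum to 12, which equals trace(L) = 2|E|.

2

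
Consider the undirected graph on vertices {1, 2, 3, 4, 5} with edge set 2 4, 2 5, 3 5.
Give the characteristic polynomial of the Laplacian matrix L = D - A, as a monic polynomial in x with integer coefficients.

Each diagonal entry of L is the vertex degree and each off-diagonal entry is -1 where an edge is present, 0 otherwise; in the order [1, 2, 3, 4, 5] the diagonal is [0, 2, 1, 1, 2]. L has integer entries, so p(x) = det(xI - L) has integer coefficients. Expanding the determinant yields x^5 - 6x^4 + 10x^3 - 4x^2. The constant term is 0 because L is singular (the all-ones vector lies in its kernel). The eigenvalues sum to 6, which equals trace(L) = 2|E|.

x^5 - 6x^4 + 10x^3 - 4x^2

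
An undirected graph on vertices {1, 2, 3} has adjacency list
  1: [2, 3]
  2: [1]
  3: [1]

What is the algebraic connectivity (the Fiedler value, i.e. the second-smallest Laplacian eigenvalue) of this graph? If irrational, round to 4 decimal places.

1

Reading degrees in the order [1, 2, 3] gives [2, 1, 1]; set D = diag(2, 1, 1) and form L = D - A. The smallest Laplacian eigenvalue is always 0. The next one, lambda_2 = 1, measures how hard the graph is to disconnect: larger values mean better connectivity. The largest eigenvalue, 3, is at most the vertex count 3. The eigenvalues sum to 4, which equals trace(L) = 2|E|.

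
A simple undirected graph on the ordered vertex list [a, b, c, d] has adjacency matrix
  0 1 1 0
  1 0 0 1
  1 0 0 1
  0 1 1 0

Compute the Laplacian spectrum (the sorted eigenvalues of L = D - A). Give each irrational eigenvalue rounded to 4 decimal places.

Each diagonal entry of L is the vertex degree and each off-diagonal entry is -1 where an edge is present, 0 otherwise; in the order [a, b, c, d] the diagonal is [2, 2, 2, 2]. Diagonalising L (or applying a numerical eigensolver to the 4x4 matrix) gives the spectrum above. There is one zero in the spectrum, matching the 1 component.

[0, 2, 2, 4]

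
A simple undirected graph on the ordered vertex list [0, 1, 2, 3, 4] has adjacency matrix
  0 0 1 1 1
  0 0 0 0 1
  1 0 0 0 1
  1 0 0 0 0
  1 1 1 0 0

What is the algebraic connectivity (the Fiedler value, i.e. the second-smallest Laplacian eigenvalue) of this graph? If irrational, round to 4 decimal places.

0.6972

Each diagonal entry of L is the vertex degree and each off-diagonal entry is -1 where an edge is present, 0 otherwise; in the order [0, 1, 2, 3, 4] the diagonal is [3, 1, 2, 1, 3]. The smallest Laplacian eigenvalue is always 0. The next one, lambda_2 = 0.6972, measures how hard the graph is to disconnect: larger values mean better connectivity.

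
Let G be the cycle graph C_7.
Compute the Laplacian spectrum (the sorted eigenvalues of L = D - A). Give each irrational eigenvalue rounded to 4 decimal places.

The graph has 7 vertices and degree multiset [2, 2, 2, 2, 2, 2, 2]; D is the diagonal matrix of degrees and L = D - A. Diagonalising L (or applying a numerical eigensolver to the 7x7 matrix) gives the spectrum above. The single zero eigenvalue shows the graph is connected. There is one zero in the spectrum, matching the 1 component.

[0, 0.7530, 0.7530, 2.4450, 2.4450, 3.8019, 3.8019]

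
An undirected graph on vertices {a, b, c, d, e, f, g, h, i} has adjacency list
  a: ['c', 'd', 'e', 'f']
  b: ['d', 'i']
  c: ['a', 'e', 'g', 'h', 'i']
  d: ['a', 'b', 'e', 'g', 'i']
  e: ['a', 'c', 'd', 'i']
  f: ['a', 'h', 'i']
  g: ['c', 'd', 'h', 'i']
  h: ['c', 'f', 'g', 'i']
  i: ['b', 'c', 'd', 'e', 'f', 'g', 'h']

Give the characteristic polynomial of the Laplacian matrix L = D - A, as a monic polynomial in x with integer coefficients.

With the vertex order [a, b, c, d, e, f, g, h, i], the degrees are [4, 2, 5, 5, 4, 3, 4, 4, 7], giving D = diag(4, 2, 5, 5, 4, 3, 4, 4, 7) and L = D - A. Computing det(xI - L) by cofactor expansion (or equivalently via sum-over-permutations) gives x^9 - 38x^8 + 615x^7 - 5528x^6 + 30128x^5 - 101732x^4 + 207354x^3 - 232660x^2 + 109701x. The constant term is 0 because L is singular (the all-ones vector lies in its kernel). The largest eigenvalue, 8.2154, is at most the vertex count 9.

x^9 - 38x^8 + 615x^7 - 5528x^6 + 30128x^5 - 101732x^4 + 207354x^3 - 232660x^2 + 109701x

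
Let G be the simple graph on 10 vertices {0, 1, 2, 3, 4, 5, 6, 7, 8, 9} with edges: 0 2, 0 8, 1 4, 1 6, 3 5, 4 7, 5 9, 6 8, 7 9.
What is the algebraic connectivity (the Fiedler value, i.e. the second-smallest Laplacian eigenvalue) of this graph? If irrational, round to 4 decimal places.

0.0979

Reading degrees in the order [0, 1, 2, 3, 4, 5, 6, 7, 8, 9] gives [2, 2, 1, 1, 2, 2, 2, 2, 2, 2]; set D = diag(2, 2, 1, 1, 2, 2, 2, 2, 2, 2) and form L = D - A. Computing the eigenvalues of L and sorting gives [0, 0.0979, 0.3820, 0.8244, 1.3820, 2, 2.6180, 3.1756, 3.6180, 3.9021]. The Fiedler value lambda_2 = 0.0979 is strictly positive, so the graph is connected. The eigenvalues sum to 18, which equals trace(L) = 2|E|. There is one zero in the spectrum, matching the 1 component.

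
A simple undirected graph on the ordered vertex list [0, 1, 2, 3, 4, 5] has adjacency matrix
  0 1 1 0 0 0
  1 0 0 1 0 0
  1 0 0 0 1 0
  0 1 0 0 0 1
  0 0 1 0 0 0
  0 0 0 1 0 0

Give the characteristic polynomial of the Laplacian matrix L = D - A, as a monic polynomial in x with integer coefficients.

Reading degrees in the order [0, 1, 2, 3, 4, 5] gives [2, 2, 2, 2, 1, 1]; set D = diag(2, 2, 2, 2, 1, 1) and form L = D - A. Computing det(xI - L) by cofactor expansion (or equivalently via sum-over-permutations) gives x^6 - 10x^5 + 36x^4 - 56x^3 + 35x^2 - 6x. Since p(0) = det(-L) = 0, x divides p(x). The eigenvalues sum to 10, which equals trace(L) = 2|E|.

x^6 - 10x^5 + 36x^4 - 56x^3 + 35x^2 - 6x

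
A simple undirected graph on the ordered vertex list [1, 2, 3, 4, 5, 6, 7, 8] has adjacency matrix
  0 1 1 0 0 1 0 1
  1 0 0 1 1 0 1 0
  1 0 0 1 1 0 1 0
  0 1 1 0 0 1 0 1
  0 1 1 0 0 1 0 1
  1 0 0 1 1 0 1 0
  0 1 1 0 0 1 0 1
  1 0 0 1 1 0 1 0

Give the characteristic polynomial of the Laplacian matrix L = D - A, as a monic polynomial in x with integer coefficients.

With the vertex order [1, 2, 3, 4, 5, 6, 7, 8], the degrees are [4, 4, 4, 4, 4, 4, 4, 4], giving D = diag(4, 4, 4, 4, 4, 4, 4, 4) and L = D - A. The eigenvalues of L are [0, 4, 4, 4, 4, 4, 4, 8]; the characteristic polynomial is the product of (x - lambda_i), which multiplies out to x^8 - 32x^7 + 432x^6 - 3200x^5 + 14080x^4 - 36864x^3 + 53248x^2 - 32768x. Since p(0) = det(-L) = 0, x divides p(x). The eigenvalues sum to 32, which equals trace(L) = 2|E|. There is one zero in the spectrum, matching the 1 component.

x^8 - 32x^7 + 432x^6 - 3200x^5 + 14080x^4 - 36864x^3 + 53248x^2 - 32768x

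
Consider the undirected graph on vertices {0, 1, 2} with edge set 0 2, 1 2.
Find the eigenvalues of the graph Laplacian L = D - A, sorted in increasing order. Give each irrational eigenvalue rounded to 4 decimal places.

Reading degrees in the order [0, 1, 2] gives [1, 1, 2]; set D = diag(1, 1, 2) and form L = D - A. Since every row of L sums to 0, the all-ones vector is in the kernel and 0 is an eigenvalue. The eigenvalues sum to 4, which equals trace(L) = 2|E|.

[0, 1, 3]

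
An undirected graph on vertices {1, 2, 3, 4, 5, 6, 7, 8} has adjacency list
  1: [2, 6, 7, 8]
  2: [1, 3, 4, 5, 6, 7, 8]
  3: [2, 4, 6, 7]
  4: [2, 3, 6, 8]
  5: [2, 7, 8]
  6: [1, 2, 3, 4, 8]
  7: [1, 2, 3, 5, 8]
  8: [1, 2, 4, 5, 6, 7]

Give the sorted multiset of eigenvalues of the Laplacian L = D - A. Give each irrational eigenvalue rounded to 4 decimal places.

Reading degrees in the order [1, 2, 3, 4, 5, 6, 7, 8] gives [4, 7, 4, 4, 3, 5, 5, 6]; set D = diag(4, 7, 4, 4, 3, 5, 5, 6) and form L = D - A. L is symmetric positive semidefinite, so every eigenvalue is real and nonnegative. The single zero eigenvalue shows the graph is connected. The largest eigenvalue, 8, is at most the vertex count 8.

[0, 2.6239, 3.5858, 4.4048, 5.5952, 6.4142, 7.3761, 8]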